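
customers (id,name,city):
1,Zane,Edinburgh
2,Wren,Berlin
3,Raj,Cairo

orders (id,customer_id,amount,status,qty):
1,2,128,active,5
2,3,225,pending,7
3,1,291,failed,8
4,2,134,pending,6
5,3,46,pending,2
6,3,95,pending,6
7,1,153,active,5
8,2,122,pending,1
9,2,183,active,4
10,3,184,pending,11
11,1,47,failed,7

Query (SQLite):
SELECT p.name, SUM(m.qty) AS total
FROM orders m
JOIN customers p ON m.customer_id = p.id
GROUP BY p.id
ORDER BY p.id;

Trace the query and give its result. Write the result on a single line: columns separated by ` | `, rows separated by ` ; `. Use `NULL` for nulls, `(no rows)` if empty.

Zane | 20 ; Wren | 16 ; Raj | 26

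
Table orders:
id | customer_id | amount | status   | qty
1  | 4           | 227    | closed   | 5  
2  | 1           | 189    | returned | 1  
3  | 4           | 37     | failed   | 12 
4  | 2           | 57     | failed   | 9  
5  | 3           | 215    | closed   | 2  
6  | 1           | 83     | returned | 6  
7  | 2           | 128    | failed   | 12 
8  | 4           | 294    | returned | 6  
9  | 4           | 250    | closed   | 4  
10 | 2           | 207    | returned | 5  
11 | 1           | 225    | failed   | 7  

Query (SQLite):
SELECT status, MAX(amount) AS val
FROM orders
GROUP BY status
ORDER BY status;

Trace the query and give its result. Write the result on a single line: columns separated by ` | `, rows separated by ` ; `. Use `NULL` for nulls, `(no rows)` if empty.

closed | 250 ; failed | 225 ; returned | 294

Partition orders by status; compute MAX(amount) within each group.
  closed: ids {1, 5, 9} → MAX(amount)=250
  failed: ids {3, 4, 7, 11} → MAX(amount)=225
  returned: ids {2, 6, 8, 10} → MAX(amount)=294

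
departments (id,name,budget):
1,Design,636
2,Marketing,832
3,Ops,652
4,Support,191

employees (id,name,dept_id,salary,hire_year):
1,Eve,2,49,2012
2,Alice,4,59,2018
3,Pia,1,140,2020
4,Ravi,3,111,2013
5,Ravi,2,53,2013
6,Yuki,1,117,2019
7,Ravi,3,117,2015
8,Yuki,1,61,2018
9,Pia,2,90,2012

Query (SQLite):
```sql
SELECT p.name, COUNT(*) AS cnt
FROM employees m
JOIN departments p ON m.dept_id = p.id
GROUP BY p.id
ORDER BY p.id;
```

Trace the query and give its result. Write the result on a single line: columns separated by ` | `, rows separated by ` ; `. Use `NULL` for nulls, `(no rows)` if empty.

Join each employees row to its departments via dept_id.
Group joined rows by departments.id; compute COUNT(*) per group.
  1: ids {3, 6, 8} → COUNT(*)=3
  2: ids {1, 5, 9} → COUNT(*)=3
  3: ids {4, 7} → COUNT(*)=2
  4: ids {2} → COUNT(*)=1

Design | 3 ; Marketing | 3 ; Ops | 2 ; Support | 1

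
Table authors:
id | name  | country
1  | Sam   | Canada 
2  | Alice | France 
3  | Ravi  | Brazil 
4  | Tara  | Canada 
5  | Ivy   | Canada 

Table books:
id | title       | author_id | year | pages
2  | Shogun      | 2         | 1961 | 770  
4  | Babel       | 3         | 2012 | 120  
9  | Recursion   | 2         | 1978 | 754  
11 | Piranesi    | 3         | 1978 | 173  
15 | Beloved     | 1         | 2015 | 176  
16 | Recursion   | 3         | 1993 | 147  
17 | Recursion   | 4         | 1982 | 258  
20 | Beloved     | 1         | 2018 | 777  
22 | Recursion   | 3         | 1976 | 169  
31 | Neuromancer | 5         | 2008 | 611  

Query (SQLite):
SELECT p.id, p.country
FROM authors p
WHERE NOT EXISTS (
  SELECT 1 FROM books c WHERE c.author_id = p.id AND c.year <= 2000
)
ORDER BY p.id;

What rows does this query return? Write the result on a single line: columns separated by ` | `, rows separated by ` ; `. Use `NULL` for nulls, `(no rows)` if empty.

1 | Canada ; 5 | Canada

For each authors row, check whether any books with matching author_id has year <= 2000.
Keep rows where that is false.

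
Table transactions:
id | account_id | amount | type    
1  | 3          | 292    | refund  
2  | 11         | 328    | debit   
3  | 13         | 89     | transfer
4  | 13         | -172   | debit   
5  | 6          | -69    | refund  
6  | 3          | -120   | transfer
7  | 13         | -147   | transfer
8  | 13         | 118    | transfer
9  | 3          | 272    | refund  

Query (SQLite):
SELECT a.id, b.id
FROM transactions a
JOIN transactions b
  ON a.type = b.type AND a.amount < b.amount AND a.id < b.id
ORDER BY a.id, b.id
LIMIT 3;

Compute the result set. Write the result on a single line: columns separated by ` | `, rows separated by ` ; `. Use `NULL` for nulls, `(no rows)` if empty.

Pairs (a,b) with same type, a.amount < b.amount, a.id < b.id.
type groups: debit:{2,4} refund:{1,5,9} transfer:{3,6,7,8}
Ordered by (a.id, b.id); first 3.

3 | 8 ; 5 | 9 ; 6 | 8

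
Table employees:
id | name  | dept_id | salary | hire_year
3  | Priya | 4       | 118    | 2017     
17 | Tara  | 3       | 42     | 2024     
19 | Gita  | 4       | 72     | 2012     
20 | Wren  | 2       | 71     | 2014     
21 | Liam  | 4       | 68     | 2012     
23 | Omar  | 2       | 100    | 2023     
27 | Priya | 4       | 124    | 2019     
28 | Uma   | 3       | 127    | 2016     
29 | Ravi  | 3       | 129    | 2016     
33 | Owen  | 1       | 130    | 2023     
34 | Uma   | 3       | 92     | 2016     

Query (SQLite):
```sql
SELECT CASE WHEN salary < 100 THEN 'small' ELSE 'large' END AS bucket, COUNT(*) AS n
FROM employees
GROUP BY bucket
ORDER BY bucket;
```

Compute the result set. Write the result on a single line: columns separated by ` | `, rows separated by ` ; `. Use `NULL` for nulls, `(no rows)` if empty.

large | 6 ; small | 5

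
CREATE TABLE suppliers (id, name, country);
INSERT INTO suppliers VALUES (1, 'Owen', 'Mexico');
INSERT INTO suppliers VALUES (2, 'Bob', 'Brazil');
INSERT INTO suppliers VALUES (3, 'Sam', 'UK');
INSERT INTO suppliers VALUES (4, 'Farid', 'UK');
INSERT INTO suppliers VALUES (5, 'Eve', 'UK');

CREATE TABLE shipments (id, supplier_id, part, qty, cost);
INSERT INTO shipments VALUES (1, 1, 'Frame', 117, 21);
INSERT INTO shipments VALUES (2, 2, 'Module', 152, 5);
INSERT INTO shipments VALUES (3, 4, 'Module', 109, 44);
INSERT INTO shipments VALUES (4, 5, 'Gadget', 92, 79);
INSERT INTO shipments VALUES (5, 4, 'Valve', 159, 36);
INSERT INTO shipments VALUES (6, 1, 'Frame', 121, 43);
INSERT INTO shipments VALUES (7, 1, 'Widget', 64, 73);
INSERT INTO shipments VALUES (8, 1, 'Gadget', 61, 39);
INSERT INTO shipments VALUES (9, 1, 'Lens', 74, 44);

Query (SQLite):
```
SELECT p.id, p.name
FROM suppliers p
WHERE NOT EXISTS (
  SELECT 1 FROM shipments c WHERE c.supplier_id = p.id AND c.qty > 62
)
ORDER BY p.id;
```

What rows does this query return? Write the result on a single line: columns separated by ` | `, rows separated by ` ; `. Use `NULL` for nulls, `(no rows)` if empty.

3 | Sam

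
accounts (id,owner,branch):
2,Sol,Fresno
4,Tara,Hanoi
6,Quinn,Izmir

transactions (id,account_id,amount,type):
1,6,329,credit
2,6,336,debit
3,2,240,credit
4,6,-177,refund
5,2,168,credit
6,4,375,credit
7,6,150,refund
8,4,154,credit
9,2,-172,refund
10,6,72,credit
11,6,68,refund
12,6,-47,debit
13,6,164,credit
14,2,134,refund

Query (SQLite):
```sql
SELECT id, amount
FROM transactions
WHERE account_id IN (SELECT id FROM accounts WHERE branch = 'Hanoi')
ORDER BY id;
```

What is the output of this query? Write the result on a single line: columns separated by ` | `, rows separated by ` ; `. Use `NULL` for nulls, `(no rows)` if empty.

6 | 375 ; 8 | 154

Inner query: accounts.id where branch = 'Hanoi'.
Outer: keep transactions rows whose account_id is in that set.
Inner query → {4}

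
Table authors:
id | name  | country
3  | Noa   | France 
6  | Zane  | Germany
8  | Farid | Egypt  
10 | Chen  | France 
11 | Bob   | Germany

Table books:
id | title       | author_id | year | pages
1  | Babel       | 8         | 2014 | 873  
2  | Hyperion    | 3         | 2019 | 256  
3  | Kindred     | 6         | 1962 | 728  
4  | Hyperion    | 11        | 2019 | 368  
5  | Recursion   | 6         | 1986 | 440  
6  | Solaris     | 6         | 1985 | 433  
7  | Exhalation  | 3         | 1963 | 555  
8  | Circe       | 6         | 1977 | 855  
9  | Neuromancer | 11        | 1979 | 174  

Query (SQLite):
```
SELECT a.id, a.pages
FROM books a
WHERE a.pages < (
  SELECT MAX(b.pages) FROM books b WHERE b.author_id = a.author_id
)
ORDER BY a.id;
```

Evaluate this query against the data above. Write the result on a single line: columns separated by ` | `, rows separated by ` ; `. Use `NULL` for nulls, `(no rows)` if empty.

2 | 256 ; 3 | 728 ; 5 | 440 ; 6 | 433 ; 9 | 174

For each books row a, compute MAX(pages) over rows sharing a.author_id.
Keep row a if a.pages < that per-group MAX.
  author_id=3: MAX(pages) = 555
  author_id=6: MAX(pages) = 855
  author_id=8: MAX(pages) = 873
  author_id=11: MAX(pages) = 368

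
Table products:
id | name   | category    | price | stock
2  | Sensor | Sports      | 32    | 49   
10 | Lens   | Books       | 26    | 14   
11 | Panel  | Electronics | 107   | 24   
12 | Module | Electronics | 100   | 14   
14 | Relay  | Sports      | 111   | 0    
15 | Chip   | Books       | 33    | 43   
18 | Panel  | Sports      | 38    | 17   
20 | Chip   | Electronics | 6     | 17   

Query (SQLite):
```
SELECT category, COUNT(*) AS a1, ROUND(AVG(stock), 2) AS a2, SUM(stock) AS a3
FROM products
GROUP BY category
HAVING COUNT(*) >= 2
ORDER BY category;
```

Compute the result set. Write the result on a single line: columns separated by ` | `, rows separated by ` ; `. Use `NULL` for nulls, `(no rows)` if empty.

Group products by category.
Per group compute: COUNT(*), ROUND(AVG(stock), 2), SUM(stock).
HAVING: drop groups with fewer than 2 rows.
  Books: ids {10, 15} → COUNT(*)=2, ROUND(AVG(stock), 2)=28.5, SUM(stock)=57
  Electronics: ids {11, 12, 20} → COUNT(*)=3, ROUND(AVG(stock), 2)=18.33, SUM(stock)=55
  Sports: ids {2, 14, 18} → COUNT(*)=3, ROUND(AVG(stock), 2)=22, SUM(stock)=66

Books | 2 | 28.5 | 57 ; Electronics | 3 | 18.33 | 55 ; Sports | 3 | 22 | 66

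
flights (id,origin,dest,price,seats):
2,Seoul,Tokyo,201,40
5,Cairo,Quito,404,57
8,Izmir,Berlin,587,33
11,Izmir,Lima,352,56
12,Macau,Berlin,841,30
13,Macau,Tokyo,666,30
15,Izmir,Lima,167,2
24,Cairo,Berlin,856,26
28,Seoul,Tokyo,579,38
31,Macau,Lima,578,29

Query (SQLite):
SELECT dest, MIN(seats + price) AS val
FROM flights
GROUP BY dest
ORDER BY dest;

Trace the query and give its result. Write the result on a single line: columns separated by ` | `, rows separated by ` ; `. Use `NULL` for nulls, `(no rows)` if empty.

For each row compute seats + price.
Group by dest; take MIN of the expression per group.
  Berlin: ids {8, 12, 24} → MIN(seats + price)=620
  Lima: ids {11, 15, 31} → MIN(seats + price)=169
  Quito: ids {5} → MIN(seats + price)=461
  Tokyo: ids {2, 13, 28} → MIN(seats + price)=241

Berlin | 620 ; Lima | 169 ; Quito | 461 ; Tokyo | 241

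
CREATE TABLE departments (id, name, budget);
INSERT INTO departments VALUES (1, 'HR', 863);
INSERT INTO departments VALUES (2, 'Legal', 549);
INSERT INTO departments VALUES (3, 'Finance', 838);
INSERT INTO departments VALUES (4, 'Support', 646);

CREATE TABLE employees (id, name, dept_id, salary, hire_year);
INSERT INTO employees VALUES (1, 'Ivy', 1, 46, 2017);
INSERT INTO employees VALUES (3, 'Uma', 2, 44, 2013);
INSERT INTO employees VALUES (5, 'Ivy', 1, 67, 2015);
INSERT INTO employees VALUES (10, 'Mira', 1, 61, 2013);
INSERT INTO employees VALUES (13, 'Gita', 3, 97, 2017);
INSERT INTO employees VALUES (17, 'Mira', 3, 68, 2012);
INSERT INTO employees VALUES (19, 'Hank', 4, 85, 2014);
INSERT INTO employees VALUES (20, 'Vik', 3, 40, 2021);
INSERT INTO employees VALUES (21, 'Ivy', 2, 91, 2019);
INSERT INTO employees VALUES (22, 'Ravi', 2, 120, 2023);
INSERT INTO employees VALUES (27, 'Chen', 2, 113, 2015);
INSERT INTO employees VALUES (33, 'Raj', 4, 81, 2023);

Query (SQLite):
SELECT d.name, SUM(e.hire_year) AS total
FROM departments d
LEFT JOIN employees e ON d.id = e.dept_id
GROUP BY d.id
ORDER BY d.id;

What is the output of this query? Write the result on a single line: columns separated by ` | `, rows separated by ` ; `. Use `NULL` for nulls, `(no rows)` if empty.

LEFT JOIN keeps every departments row; unmatched ones get NULL for employees columns.
Group by departments.id and compute SUM(e.hire_year). SUM over an all-NULL group is NULL.
  1: ids {1, 5, 10} → SUM(e.hire_year)=6045
  2: ids {3, 21, 22, 27} → SUM(e.hire_year)=8070
  3: ids {13, 17, 20} → SUM(e.hire_year)=6050
  4: ids {19, 33} → SUM(e.hire_year)=4037

HR | 6045 ; Legal | 8070 ; Finance | 6050 ; Support | 4037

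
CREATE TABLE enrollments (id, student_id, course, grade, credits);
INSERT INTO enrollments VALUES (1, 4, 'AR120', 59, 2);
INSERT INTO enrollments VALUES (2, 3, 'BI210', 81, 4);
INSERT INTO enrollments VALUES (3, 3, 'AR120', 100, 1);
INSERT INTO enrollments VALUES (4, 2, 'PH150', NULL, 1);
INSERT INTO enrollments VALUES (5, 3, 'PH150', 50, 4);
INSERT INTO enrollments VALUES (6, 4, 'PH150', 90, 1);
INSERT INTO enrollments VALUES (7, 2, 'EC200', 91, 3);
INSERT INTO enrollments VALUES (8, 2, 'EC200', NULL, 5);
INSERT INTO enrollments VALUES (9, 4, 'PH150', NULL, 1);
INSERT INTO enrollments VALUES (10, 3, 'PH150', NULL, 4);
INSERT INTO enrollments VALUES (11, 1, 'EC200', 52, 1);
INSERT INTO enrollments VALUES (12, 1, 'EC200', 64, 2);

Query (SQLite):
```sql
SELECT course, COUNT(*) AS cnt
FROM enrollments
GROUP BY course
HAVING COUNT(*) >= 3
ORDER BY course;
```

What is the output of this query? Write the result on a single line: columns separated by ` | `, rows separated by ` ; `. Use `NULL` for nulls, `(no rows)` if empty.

EC200 | 4 ; PH150 | 5

Partition enrollments by course; compute COUNT(*) within each group.
HAVING: keep groups with count ≥ 3.
  AR120: ids {1, 3} → COUNT(*)=2
  BI210: ids {2} → COUNT(*)=1
  EC200: ids {7, 8, 11, 12} → COUNT(*)=4
  PH150: ids {4, 5, 6, 9, 10} → COUNT(*)=5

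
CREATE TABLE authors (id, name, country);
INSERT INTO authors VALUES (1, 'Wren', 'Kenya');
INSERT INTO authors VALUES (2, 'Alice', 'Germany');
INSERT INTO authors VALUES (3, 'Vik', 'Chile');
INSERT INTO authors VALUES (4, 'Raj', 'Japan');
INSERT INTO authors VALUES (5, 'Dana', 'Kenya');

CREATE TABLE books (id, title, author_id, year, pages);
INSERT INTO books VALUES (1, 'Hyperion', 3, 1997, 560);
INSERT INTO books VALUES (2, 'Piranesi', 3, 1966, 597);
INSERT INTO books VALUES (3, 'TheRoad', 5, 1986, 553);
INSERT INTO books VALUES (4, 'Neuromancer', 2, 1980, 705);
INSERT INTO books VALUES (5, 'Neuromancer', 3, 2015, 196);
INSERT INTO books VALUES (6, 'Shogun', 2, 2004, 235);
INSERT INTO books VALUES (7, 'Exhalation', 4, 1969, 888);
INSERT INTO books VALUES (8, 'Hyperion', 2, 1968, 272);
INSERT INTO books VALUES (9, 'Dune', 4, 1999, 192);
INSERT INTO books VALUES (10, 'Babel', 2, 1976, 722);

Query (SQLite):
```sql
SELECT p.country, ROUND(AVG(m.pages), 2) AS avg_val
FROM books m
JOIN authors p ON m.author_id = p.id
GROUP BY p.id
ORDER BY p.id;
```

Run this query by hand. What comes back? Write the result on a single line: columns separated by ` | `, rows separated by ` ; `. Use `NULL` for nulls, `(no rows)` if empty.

Germany | 483.5 ; Chile | 451 ; Japan | 540 ; Kenya | 553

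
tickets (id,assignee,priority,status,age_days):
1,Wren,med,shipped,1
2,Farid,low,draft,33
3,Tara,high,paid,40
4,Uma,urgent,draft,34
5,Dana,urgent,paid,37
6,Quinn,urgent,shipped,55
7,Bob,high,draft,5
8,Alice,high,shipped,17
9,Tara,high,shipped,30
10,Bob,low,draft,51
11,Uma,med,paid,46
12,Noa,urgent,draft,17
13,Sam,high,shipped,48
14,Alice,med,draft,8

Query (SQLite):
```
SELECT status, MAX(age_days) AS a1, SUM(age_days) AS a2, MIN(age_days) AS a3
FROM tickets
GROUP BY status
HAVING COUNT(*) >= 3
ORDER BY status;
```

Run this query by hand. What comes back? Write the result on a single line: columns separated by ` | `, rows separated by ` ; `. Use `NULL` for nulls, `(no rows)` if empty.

Group tickets by status.
Per group compute: MAX(age_days), SUM(age_days), MIN(age_days).
HAVING: drop groups with fewer than 3 rows.
  draft: ids {2, 4, 7, 10, 12, 14} → MAX(age_days)=51, SUM(age_days)=148, MIN(age_days)=5
  paid: ids {3, 5, 11} → MAX(age_days)=46, SUM(age_days)=123, MIN(age_days)=37
  shipped: ids {1, 6, 8, 9, 13} → MAX(age_days)=55, SUM(age_days)=151, MIN(age_days)=1

draft | 51 | 148 | 5 ; paid | 46 | 123 | 37 ; shipped | 55 | 151 | 1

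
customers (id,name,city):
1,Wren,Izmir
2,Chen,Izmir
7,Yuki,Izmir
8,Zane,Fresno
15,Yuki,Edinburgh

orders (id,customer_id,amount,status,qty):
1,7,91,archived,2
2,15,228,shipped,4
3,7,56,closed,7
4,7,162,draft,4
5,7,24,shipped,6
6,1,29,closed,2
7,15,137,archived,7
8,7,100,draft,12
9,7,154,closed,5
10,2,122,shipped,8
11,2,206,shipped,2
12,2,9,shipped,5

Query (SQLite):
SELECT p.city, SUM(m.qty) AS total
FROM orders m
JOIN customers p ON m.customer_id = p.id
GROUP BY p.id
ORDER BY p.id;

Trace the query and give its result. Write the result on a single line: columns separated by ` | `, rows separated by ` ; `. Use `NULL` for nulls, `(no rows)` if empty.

Join each orders row to its customers via customer_id.
Group joined rows by customers.id; compute SUM(m.qty) per group.
  1: ids {6} → SUM(m.qty)=2
  2: ids {10, 11, 12} → SUM(m.qty)=15
  7: ids {1, 3, 4, 5, 8, 9} → SUM(m.qty)=36
  15: ids {2, 7} → SUM(m.qty)=11

Izmir | 2 ; Izmir | 15 ; Izmir | 36 ; Edinburgh | 11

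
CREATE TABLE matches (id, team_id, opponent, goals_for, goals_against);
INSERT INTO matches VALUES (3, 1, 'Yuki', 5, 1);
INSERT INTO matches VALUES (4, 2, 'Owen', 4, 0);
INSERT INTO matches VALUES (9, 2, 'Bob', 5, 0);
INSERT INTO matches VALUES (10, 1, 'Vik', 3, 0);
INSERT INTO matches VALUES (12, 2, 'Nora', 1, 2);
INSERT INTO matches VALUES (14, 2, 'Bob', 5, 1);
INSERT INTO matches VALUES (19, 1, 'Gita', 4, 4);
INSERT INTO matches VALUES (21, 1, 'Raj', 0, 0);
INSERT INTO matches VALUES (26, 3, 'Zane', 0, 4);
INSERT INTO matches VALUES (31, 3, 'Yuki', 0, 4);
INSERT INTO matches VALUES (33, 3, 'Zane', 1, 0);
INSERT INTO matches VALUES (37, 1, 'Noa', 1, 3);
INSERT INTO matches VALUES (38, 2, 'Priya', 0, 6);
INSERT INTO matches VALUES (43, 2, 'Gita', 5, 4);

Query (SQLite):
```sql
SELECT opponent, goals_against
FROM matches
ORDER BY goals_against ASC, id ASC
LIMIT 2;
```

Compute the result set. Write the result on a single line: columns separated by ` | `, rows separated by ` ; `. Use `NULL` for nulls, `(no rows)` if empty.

Sort by goals_against asc, tiebreak id asc: (0, id=4), (0, id=9), (0, id=10), (0, id=21), (0, id=33) …. Take first 2.

Owen | 0 ; Bob | 0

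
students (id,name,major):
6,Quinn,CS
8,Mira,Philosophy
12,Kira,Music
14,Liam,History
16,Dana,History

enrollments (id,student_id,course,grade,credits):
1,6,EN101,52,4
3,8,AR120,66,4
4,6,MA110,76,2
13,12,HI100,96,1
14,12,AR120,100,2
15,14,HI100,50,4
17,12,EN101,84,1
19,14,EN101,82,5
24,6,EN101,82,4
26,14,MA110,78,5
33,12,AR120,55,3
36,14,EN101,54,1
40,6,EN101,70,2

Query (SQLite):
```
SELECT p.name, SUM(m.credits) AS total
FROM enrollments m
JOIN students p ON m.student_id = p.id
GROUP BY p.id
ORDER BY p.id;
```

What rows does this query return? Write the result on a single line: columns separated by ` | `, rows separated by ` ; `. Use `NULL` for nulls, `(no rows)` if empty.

Quinn | 12 ; Mira | 4 ; Kira | 7 ; Liam | 15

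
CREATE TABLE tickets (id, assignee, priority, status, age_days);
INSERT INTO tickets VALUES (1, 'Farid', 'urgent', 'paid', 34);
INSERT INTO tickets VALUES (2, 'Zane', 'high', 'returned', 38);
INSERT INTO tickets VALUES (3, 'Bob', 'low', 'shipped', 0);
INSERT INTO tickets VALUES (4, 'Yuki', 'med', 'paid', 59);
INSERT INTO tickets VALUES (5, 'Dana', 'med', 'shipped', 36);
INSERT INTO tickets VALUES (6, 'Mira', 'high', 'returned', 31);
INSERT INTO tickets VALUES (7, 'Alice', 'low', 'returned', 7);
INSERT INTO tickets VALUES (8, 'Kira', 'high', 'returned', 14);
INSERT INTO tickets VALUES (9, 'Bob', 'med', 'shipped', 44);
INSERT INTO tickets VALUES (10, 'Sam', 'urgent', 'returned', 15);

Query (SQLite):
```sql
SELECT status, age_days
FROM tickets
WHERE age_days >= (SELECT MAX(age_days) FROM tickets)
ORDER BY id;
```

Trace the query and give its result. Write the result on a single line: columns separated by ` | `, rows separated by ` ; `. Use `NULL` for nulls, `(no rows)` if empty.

paid | 59

Scalar subquery: MAX(age_days) over all tickets rows = 59.
Keep rows where age_days >= that value.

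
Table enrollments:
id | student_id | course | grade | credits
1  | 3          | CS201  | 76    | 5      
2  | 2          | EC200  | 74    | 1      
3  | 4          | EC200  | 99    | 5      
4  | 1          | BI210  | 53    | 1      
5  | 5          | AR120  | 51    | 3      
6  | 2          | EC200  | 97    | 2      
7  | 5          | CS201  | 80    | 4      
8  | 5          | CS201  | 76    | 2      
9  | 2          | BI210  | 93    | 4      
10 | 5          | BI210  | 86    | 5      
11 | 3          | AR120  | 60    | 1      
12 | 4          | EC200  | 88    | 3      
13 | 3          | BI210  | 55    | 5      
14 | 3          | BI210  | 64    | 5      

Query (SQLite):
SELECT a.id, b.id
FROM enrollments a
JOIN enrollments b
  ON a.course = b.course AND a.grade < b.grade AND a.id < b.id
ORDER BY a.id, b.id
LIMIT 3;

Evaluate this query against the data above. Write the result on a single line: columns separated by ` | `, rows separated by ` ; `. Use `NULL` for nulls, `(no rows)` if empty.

Pairs (a,b) with same course, a.grade < b.grade, a.id < b.id.
course groups: AR120:{5,11} BI210:{4,9,10,13,14} CS201:{1,7,8} EC200:{2,3,6,12}
Ordered by (a.id, b.id); first 3.

1 | 7 ; 2 | 3 ; 2 | 6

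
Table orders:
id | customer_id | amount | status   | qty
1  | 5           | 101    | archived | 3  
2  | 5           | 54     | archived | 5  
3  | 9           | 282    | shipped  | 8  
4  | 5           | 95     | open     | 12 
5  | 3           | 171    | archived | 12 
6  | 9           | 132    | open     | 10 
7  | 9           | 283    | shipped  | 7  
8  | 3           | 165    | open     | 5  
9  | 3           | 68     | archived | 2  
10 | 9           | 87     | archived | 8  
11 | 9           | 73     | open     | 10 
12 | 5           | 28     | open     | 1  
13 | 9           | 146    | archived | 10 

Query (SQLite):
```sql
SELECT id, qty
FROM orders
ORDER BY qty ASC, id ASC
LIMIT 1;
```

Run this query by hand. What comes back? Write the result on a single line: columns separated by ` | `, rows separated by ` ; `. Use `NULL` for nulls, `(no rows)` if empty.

Sort by qty asc, tiebreak id asc: (1, id=12), (2, id=9), (3, id=1), (5, id=2) …. Take first 1.

12 | 1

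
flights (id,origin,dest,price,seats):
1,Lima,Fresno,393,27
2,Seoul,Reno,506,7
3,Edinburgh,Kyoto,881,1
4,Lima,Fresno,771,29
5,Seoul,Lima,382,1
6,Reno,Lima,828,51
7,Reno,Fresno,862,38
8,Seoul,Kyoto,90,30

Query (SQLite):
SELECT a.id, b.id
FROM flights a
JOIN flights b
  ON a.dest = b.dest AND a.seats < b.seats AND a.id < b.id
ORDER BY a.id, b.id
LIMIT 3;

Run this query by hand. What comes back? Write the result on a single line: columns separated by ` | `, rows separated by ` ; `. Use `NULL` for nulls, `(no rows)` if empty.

Pairs (a,b) with same dest, a.seats < b.seats, a.id < b.id.
dest groups: Fresno:{1,4,7} Kyoto:{3,8} Lima:{5,6} Reno:{2}
Ordered by (a.id, b.id); first 3.

1 | 4 ; 1 | 7 ; 3 | 8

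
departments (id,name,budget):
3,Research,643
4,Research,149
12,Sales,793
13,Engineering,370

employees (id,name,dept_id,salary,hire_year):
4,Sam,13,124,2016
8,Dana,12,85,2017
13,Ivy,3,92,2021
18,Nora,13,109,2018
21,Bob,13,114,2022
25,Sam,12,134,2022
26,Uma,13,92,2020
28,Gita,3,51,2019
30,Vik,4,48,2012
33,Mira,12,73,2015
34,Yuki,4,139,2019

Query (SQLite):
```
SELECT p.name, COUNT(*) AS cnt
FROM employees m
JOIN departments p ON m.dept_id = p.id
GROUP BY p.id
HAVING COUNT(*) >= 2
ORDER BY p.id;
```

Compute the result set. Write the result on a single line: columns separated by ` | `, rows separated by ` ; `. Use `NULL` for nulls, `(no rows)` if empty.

Join each employees row to its departments via dept_id.
Group joined rows by departments.id; compute COUNT(*) per group.
HAVING: keep groups with count ≥ 2.
  3: ids {13, 28} → COUNT(*)=2
  4: ids {30, 34} → COUNT(*)=2
  12: ids {8, 25, 33} → COUNT(*)=3
  13: ids {4, 18, 21, 26} → COUNT(*)=4

Research | 2 ; Research | 2 ; Sales | 3 ; Engineering | 4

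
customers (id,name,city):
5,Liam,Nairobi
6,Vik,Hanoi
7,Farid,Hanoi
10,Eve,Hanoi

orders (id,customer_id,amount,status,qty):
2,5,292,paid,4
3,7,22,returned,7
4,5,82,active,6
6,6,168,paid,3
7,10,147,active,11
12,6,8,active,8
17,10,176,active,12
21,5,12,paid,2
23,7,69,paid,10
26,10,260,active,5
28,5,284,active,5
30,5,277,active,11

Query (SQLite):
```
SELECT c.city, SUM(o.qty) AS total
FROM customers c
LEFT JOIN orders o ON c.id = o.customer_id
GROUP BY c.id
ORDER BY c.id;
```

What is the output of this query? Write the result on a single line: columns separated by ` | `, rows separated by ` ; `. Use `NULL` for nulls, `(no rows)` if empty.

LEFT JOIN keeps every customers row; unmatched ones get NULL for orders columns.
Group by customers.id and compute SUM(o.qty). SUM over an all-NULL group is NULL.
  5: ids {2, 4, 21, 28, 30} → SUM(o.qty)=28
  6: ids {6, 12} → SUM(o.qty)=11
  7: ids {3, 23} → SUM(o.qty)=17
  10: ids {7, 17, 26} → SUM(o.qty)=28

Nairobi | 28 ; Hanoi | 11 ; Hanoi | 17 ; Hanoi | 28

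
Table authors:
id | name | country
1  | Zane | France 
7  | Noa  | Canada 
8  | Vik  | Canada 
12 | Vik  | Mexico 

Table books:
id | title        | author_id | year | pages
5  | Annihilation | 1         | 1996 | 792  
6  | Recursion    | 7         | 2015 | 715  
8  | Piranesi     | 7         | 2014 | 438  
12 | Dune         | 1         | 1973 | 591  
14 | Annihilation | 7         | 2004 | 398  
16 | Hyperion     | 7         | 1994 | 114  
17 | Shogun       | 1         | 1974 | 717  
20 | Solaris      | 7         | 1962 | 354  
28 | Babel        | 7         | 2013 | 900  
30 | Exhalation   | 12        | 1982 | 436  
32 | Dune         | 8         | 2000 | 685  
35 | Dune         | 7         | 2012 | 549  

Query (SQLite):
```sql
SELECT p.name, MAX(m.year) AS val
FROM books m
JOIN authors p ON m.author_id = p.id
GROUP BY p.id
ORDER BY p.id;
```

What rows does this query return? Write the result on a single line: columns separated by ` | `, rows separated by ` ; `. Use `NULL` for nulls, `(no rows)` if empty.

Zane | 1996 ; Noa | 2015 ; Vik | 2000 ; Vik | 1982

Join each books row to its authors via author_id.
Group joined rows by authors.id; compute MAX(m.year) per group.
  1: ids {5, 12, 17} → MAX(m.year)=1996
  7: ids {6, 8, 14, 16, 20, 28, 35} → MAX(m.year)=2015
  8: ids {32} → MAX(m.year)=2000
  12: ids {30} → MAX(m.year)=1982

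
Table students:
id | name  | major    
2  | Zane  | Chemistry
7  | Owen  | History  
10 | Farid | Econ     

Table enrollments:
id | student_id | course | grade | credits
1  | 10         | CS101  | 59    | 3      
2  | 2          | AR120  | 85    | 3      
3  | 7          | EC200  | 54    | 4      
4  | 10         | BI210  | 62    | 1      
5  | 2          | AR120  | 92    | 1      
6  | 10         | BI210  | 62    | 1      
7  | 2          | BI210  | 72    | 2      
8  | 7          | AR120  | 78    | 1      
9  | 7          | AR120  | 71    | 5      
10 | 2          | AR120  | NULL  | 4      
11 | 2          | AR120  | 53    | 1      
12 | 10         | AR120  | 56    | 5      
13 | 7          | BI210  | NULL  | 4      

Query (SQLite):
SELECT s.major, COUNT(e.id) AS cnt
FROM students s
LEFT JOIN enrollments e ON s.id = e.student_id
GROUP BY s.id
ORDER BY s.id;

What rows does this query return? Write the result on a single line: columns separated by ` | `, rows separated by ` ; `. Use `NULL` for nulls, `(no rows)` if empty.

Chemistry | 5 ; History | 4 ; Econ | 4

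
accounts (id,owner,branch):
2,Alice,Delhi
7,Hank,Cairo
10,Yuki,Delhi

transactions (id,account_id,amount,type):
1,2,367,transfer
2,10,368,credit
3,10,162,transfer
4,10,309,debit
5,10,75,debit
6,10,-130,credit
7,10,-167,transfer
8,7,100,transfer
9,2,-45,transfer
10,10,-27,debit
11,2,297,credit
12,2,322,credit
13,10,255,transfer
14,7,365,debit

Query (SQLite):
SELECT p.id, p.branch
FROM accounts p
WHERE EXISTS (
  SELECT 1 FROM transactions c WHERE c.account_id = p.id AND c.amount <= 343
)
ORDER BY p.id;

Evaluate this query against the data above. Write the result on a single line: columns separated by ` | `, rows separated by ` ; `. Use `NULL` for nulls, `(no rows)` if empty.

2 | Delhi ; 7 | Cairo ; 10 | Delhi

For each accounts row, check whether any transactions with matching account_id has amount <= 343.
Keep rows where that is true.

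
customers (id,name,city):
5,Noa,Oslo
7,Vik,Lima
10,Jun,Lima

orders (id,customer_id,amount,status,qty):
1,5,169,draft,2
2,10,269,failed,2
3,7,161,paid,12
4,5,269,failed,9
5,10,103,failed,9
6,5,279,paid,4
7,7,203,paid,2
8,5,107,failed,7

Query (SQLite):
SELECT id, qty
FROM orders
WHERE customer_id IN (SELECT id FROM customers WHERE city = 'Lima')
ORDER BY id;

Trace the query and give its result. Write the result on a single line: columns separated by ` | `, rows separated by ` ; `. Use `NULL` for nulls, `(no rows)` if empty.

Inner query: customers.id where city = 'Lima'.
Outer: keep orders rows whose customer_id is in that set.
Inner query → {7, 10}

2 | 2 ; 3 | 12 ; 5 | 9 ; 7 | 2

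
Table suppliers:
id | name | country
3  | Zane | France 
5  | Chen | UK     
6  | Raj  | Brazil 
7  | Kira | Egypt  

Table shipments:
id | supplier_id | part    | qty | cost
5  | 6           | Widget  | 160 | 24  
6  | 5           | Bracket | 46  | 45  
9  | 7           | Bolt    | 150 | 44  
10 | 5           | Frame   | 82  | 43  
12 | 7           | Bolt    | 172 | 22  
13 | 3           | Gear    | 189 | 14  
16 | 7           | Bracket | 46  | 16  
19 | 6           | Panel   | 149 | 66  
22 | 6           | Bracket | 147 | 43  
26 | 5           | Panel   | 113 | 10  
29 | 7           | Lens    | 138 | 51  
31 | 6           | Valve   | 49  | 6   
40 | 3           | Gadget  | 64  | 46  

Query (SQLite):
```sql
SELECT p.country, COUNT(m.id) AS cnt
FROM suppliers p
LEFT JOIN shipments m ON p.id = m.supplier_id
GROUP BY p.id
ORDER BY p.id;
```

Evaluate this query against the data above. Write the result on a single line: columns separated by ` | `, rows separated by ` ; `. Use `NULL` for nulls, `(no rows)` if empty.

France | 2 ; UK | 3 ; Brazil | 4 ; Egypt | 4

LEFT JOIN keeps every suppliers row; unmatched ones get NULL for shipments columns.
Group by suppliers.id and compute COUNT(m.id). COUNT(col) of an all-NULL group is 0.
  3: ids {13, 40} → COUNT(m.id)=2
  5: ids {6, 10, 26} → COUNT(m.id)=3
  6: ids {5, 19, 22, 31} → COUNT(m.id)=4
  7: ids {9, 12, 16, 29} → COUNT(m.id)=4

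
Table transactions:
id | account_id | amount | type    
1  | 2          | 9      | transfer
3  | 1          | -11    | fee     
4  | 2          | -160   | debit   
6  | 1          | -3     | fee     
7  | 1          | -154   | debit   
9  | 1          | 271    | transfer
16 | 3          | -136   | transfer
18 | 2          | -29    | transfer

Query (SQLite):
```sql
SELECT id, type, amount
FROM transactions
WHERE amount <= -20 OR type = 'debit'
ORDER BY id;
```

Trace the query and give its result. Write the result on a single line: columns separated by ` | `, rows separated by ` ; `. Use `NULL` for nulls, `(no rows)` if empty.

amount <= -20: ids {4, 7, 16, 18}
type = 'debit': ids {4, 7}
Combine with OR.

4 | debit | -160 ; 7 | debit | -154 ; 16 | transfer | -136 ; 18 | transfer | -29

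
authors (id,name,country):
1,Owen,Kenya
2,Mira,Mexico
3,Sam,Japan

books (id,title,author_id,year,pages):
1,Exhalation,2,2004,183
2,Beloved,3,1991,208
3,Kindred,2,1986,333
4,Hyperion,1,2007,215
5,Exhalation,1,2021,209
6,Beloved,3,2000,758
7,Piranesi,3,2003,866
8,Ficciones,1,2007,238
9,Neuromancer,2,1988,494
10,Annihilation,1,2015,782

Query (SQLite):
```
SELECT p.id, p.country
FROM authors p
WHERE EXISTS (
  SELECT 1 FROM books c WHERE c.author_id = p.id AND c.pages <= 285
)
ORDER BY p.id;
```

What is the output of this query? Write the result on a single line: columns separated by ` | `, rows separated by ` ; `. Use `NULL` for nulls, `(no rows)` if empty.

1 | Kenya ; 2 | Mexico ; 3 | Japan

For each authors row, check whether any books with matching author_id has pages <= 285.
Keep rows where that is true.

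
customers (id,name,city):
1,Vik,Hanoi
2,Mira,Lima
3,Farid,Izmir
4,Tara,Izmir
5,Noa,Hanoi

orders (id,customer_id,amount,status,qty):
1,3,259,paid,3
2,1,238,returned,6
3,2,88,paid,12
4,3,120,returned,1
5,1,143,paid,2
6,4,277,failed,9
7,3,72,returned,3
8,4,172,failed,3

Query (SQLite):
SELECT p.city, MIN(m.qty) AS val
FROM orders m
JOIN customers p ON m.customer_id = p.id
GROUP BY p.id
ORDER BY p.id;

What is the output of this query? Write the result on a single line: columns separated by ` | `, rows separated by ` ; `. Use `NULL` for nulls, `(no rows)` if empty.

Hanoi | 2 ; Lima | 12 ; Izmir | 1 ; Izmir | 3

Join each orders row to its customers via customer_id.
Group joined rows by customers.id; compute MIN(m.qty) per group.
  1: ids {2, 5} → MIN(m.qty)=2
  2: ids {3} → MIN(m.qty)=12
  3: ids {1, 4, 7} → MIN(m.qty)=1
  4: ids {6, 8} → MIN(m.qty)=3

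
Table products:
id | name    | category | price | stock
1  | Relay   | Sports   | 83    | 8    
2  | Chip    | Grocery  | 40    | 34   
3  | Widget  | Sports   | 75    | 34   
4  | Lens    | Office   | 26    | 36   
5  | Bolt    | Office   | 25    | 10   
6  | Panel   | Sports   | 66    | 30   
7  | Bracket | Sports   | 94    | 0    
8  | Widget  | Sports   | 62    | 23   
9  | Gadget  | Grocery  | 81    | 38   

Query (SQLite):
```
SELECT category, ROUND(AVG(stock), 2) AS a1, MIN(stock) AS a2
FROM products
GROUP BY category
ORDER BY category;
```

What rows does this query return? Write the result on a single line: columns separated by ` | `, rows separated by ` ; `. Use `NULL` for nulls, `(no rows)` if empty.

Grocery | 36 | 34 ; Office | 23 | 10 ; Sports | 19 | 0

Group products by category.
Per group compute: ROUND(AVG(stock), 2), MIN(stock).
  Grocery: ids {2, 9} → ROUND(AVG(stock), 2)=36, MIN(stock)=34
  Office: ids {4, 5} → ROUND(AVG(stock), 2)=23, MIN(stock)=10
  Sports: ids {1, 3, 6, 7, 8} → ROUND(AVG(stock), 2)=19, MIN(stock)=0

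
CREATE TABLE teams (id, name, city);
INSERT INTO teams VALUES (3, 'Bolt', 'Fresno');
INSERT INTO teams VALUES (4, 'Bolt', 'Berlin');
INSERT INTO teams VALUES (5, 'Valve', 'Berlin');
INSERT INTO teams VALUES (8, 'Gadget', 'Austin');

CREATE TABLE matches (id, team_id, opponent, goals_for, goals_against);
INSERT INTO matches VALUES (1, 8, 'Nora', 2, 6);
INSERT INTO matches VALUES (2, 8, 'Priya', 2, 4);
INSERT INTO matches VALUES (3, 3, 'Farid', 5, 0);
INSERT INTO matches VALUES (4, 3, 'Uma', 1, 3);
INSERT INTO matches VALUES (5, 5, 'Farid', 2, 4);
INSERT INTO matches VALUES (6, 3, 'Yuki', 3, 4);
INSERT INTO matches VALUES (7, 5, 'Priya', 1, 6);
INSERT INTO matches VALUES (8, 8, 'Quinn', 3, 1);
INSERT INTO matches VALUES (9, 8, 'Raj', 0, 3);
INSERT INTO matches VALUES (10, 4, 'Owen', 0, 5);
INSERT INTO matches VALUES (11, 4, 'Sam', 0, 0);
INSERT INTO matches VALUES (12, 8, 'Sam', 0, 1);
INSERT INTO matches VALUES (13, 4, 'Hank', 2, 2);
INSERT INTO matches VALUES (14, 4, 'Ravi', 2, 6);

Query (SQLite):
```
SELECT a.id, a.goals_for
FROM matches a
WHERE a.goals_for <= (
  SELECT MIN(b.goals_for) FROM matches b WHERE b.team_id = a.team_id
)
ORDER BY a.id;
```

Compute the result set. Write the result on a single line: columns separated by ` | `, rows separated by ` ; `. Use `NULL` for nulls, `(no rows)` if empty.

4 | 1 ; 7 | 1 ; 9 | 0 ; 10 | 0 ; 11 | 0 ; 12 | 0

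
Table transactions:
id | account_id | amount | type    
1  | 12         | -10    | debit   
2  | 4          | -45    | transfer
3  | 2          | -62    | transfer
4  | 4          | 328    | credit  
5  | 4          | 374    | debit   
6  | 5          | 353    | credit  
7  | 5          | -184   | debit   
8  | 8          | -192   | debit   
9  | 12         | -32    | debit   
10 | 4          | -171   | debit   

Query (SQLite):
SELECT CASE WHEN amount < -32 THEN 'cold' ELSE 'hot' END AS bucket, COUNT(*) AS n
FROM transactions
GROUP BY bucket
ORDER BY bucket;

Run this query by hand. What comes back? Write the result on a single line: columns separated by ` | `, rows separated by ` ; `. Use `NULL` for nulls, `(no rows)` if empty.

cold | 5 ; hot | 5

Bucket rows by amount < -32 → 'cold' else 'hot'; count each bucket.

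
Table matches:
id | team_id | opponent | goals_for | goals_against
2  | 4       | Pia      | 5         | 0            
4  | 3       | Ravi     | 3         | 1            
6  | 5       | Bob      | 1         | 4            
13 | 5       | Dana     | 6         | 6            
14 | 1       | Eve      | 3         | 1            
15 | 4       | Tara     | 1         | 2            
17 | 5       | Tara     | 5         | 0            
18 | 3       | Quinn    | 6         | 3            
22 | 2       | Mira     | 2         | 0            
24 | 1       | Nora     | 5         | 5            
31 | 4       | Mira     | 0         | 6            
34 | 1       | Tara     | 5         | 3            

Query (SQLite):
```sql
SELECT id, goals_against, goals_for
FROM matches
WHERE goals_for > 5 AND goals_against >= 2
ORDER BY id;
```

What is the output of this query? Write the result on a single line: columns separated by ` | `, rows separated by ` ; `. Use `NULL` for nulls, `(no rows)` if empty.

13 | 6 | 6 ; 18 | 3 | 6

goals_for > 5: ids {13, 18}
goals_against >= 2: ids {6, 13, 15, 18, 24, 31, 34}
Combine with AND.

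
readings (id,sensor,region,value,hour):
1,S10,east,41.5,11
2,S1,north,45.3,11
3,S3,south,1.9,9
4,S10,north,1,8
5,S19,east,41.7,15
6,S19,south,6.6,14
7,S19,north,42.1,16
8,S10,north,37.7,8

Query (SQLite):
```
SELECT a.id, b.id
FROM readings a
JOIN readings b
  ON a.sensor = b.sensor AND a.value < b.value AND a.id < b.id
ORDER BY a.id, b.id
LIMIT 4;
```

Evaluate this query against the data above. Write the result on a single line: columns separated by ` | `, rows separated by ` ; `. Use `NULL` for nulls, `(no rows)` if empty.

4 | 8 ; 5 | 7 ; 6 | 7

Pairs (a,b) with same sensor, a.value < b.value, a.id < b.id.
sensor groups: S1:{2} S10:{1,4,8} S19:{5,6,7} S3:{3}
Ordered by (a.id, b.id); first 4.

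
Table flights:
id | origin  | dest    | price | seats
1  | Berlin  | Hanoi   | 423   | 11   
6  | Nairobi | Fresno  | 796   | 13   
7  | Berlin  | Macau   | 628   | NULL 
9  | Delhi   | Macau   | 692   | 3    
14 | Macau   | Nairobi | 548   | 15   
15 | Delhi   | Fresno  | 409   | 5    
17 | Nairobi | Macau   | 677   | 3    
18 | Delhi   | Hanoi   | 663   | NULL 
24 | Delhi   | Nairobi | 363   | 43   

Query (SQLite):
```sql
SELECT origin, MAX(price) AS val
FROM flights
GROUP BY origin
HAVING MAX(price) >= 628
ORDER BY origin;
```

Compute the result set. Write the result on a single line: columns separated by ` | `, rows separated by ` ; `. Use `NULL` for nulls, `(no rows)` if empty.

Berlin | 628 ; Delhi | 692 ; Nairobi | 796

Partition flights by origin; compute MAX(price) within each group.
HAVING: keep groups where MAX(price) >= 628.
  Berlin: ids {1, 7} → MAX(price)=628
  Delhi: ids {9, 15, 18, 24} → MAX(price)=692
  Macau: ids {14} → MAX(price)=548
  Nairobi: ids {6, 17} → MAX(price)=796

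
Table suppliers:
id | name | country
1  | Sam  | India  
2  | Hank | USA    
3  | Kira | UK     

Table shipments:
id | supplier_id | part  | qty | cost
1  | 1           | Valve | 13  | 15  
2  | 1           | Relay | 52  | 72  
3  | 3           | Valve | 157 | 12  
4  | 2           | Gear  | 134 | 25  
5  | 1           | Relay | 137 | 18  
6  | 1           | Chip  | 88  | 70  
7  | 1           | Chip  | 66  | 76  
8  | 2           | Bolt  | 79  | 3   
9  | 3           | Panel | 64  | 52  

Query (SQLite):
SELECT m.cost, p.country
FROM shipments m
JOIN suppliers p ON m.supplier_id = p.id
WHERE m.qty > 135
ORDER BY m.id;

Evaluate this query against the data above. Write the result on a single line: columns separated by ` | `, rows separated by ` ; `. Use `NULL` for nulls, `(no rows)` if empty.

Each shipments row matches the suppliers row where supplier_id = suppliers.id.
Then keep rows with m.qty > 135.

12 | UK ; 18 | India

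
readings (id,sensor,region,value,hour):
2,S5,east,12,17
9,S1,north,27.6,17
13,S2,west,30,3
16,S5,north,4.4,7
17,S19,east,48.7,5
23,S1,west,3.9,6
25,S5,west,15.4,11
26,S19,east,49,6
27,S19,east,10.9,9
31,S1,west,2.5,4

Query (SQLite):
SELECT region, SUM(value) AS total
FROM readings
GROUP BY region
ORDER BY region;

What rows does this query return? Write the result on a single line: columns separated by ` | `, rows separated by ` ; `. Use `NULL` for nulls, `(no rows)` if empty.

east | 120.6 ; north | 32 ; west | 51.8

Partition readings by region; compute SUM(value) within each group.
  east: ids {2, 17, 26, 27} → SUM(value)=120.6
  north: ids {9, 16} → SUM(value)=32
  west: ids {13, 23, 25, 31} → SUM(value)=51.8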